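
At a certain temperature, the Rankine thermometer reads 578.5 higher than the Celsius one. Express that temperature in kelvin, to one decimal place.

381.7 K

Let x be the Celsius reading; then the Rankine reading is 1.8·x + 491.67.
(1.8·x + 491.67) - x = 578.5  ⇒  (0.8)·x = 86.83  ⇒  x = 108.5375°C.
In kelvin: 108.5375 + 273.15 = 381.7 K.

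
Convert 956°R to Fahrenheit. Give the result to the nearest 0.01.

496.33°F

In Celsius: (956 - 491.67) × 5/9 = 257.9611°C.
In Fahrenheit: 257.9611 × 1.8 + 32 = 496.33°F.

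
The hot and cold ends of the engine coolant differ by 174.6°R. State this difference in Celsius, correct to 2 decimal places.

For a temperature interval the offset drops out; only the factor 5/9 applies.
174.6 × 5/9 = 97.00.

97.00°C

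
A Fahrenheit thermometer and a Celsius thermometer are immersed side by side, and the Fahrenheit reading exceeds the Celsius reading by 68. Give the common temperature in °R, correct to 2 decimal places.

572.67°R

Let x be the Fahrenheit reading; then the Celsius reading is 5/9·x - 17.7778.
(5/9·x - 17.7778) - x = -68  ⇒  (-4/9)·x = -50.2222  ⇒  x = 113.0000°F.
In Celsius: (113 - 32) × 5/9 = 45.0000°C.
In Rankine: 45.0000 × 1.8 + 491.67 = 572.67°R.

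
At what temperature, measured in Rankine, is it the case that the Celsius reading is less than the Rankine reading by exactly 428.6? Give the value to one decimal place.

Let R be the Rankine reading. The Celsius reading is C = 5/9·R - 273.15.
Require C - R = -428.6: (-4/9)·R - 273.15 = -428.6.
R = (-428.6 + 273.15) / (-4/9) = 349.8.

349.8°R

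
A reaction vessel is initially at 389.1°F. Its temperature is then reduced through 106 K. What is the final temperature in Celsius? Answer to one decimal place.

92.4°C

Initial temperature in Celsius: (389.1 - 32) × 5/9 = 198.3889°C.
The 106 K change is an interval; Kelvin and Celsius degrees are the same size, so ΔC = -106°C.
Final Celsius temperature: 198.3889 - 106.0000 = 92.3889°C.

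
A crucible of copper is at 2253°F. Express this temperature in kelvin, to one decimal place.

1507.0 K

In Celsius: (2253 - 32) × 5/9 = 1233.8889°C.
In kelvin: 1233.8889 + 273.15 = 1507.0 K.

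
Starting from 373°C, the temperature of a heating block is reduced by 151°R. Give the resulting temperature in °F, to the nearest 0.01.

The 151°R change is an interval, so only the factor 5/9 applies: -151 × 5/9 = -83.8889°C.
Final Celsius temperature: 373.0000 - 83.8889 = 289.1111°C.
In Fahrenheit: 289.1111 × 1.8 + 32 = 552.40°F.

552.40°F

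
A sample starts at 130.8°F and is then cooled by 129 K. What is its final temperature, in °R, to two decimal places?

Initial temperature in Celsius: (130.8 - 32) × 5/9 = 54.8889°C.
The 129 K change is an interval; Kelvin and Celsius degrees are the same size, so ΔC = -129°C.
Final Celsius temperature: 54.8889 - 129.0000 = -74.1111°C.
In Rankine: -74.1111 × 1.8 + 491.67 = 358.27°R.

358.27°R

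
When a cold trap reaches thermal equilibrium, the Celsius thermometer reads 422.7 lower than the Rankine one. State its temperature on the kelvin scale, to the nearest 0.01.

Let x be the Rankine reading; then the Celsius reading is 5/9·x - 273.15.
(5/9·x - 273.15) - x = -422.7  ⇒  (-4/9)·x = -149.55  ⇒  x = 336.4875°R.
In Celsius: (336.4875 - 491.67) × 5/9 = -86.2125°C.
In kelvin: -86.2125 + 273.15 = 186.94 K.

186.94 K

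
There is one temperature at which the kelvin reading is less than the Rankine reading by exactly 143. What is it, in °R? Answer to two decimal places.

321.75°R

Let R be the Rankine reading. The kelvin reading is K = 5/9·R.
Require K - R = -143: (-4/9)·R = -143.
R = (-143) / (-4/9) = 321.75.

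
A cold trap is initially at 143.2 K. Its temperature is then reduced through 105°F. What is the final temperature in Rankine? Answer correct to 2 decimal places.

Initial temperature in Celsius: 143.2 - 273.15 = -129.9500°C.
The 105°F change is an interval, so only the factor 5/9 applies: -105 × 5/9 = -58.3333°C.
Final Celsius temperature: -129.9500 - 58.3333 = -188.2833°C.
In Rankine: -188.2833 × 1.8 + 491.67 = 152.76°R.

152.76°R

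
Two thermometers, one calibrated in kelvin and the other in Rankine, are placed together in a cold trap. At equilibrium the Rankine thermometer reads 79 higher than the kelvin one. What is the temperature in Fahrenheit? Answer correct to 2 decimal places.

Let x be the kelvin reading; then the Rankine reading is 1.8·x.
(1.8·x) - x = 79  ⇒  (0.8)·x = 79  ⇒  x = 98.7500 K.
In Celsius: 98.75 - 273.15 = -174.4000°C.
In Fahrenheit: -174.4000 × 1.8 + 32 = -281.92°F.

-281.92°F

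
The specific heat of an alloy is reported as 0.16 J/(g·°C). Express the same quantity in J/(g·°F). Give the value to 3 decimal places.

The quantity depends on a temperature interval, so only the ratio of degree sizes applies; the offset between the scales is irrelevant.
A change of 1°F is a change of 5/9°C, so per °F the value is 0.16 × 5/9 = 0.089.

0.089 J/(g·°F)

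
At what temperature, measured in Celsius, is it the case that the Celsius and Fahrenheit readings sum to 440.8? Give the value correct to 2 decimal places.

Let C be the Celsius reading. The Fahrenheit reading is F = 1.8·C + 32.
Require C + F = 440.8: (2.8)·C + 32 = 440.8.
C = (440.8 - 32) / (2.8) = 146.00.

146.00°C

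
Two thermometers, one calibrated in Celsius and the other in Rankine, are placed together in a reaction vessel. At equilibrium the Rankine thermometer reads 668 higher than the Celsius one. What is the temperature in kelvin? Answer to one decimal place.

Let x be the Celsius reading; then the Rankine reading is 1.8·x + 491.67.
(1.8·x + 491.67) - x = 668  ⇒  (0.8)·x = 176.33  ⇒  x = 220.4125°C.
In kelvin: 220.4125 + 273.15 = 493.6 K.

493.6 K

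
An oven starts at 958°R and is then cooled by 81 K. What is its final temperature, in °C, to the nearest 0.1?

178.1°C

Initial temperature in Celsius: (958 - 491.67) × 5/9 = 259.0722°C.
The 81 K change is an interval; Kelvin and Celsius degrees are the same size, so ΔC = -81°C.
Final Celsius temperature: 259.0722 - 81.0000 = 178.0722°C.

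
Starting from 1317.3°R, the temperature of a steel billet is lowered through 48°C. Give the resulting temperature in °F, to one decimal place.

Initial temperature in Celsius: (1317.3 - 491.67) × 5/9 = 458.6833°C.
Final Celsius temperature: 458.6833 - 48.0000 = 410.6833°C.
In Fahrenheit: 410.6833 × 1.8 + 32 = 771.2°F.

771.2°F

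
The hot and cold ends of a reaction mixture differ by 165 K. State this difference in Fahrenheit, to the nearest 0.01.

297.00°F

An interval of 1 K corresponds to 1.8°F.
165 × 1.8 = 297.00.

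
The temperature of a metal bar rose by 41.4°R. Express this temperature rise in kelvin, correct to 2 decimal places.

Only the scale ratio 5/9 matters for a change in temperature.
41.4 × 5/9 = 23.00.

23.00 K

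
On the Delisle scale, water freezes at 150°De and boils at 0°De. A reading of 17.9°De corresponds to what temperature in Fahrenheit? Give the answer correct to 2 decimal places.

Linear interpolation between the fixed points: C = (17.9 - 150) × 100 / (0 - 150) = 88.0667°C.
Then 88.0667 × 1.8 + 32 = 190.52°F.

190.52°F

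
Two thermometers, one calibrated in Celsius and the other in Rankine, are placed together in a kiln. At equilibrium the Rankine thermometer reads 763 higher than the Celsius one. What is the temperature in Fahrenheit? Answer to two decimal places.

642.49°F

Let x be the Celsius reading; then the Rankine reading is 1.8·x + 491.67.
(1.8·x + 491.67) - x = 763  ⇒  (0.8)·x = 271.33  ⇒  x = 339.1625°C.
In Fahrenheit: 339.1625 × 1.8 + 32 = 642.49°F.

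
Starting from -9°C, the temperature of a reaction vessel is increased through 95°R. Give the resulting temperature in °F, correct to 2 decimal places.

The 95°R change is an interval, so only the factor 5/9 applies: +95 × 5/9 = +52.7778°C.
Final Celsius temperature: -9.0000 + 52.7778 = 43.7778°C.
In Fahrenheit: 43.7778 × 1.8 + 32 = 110.80°F.

110.80°F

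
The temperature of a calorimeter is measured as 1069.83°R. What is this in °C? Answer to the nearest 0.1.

In Celsius: (1069.83 - 491.67) × 5/9 = 321.2000°C.

321.2°C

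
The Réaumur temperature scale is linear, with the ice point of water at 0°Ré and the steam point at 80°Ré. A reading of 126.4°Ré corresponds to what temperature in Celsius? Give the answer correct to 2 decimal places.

158.00°C

Linear interpolation between the fixed points: C = (126.4 - 0) × 100 / (80 - 0) = 158.0000°C.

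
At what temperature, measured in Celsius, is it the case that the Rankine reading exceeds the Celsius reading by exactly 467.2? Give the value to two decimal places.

-30.59°C

Let C be the Celsius reading. The Rankine reading is R = 1.8·C + 491.67.
Require R - C = 467.2: (0.8)·C + 491.67 = 467.2.
C = (467.2 - 491.67) / (0.8) = -30.59.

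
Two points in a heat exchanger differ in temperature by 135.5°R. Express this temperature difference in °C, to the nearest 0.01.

An interval of 1°R corresponds to 5/9°C.
135.5 × 5/9 = 75.28.

75.28°C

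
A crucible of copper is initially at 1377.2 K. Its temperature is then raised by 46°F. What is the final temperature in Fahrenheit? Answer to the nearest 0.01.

2065.29°F

Initial temperature in Celsius: 1377.2 - 273.15 = 1104.0500°C.
The 46°F change is an interval, so only the factor 5/9 applies: +46 × 5/9 = +25.5556°C.
Final Celsius temperature: 1104.0500 + 25.5556 = 1129.6056°C.
In Fahrenheit: 1129.6056 × 1.8 + 32 = 2065.29°F.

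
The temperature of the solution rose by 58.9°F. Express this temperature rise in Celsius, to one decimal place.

For a temperature interval the offset drops out; only the factor 5/9 applies.
58.9 × 5/9 = 32.7.

32.7°C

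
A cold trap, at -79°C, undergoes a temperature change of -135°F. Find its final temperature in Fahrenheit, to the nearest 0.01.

The 135°F change is an interval, so only the factor 5/9 applies: -135 × 5/9 = -75.0000°C.
Final Celsius temperature: -79.0000 - 75.0000 = -154.0000°C.
In Fahrenheit: -154.0000 × 1.8 + 32 = -245.20°F.

-245.20°F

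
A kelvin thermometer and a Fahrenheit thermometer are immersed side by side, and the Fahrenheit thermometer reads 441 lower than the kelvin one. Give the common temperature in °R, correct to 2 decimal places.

Let x be the kelvin reading; then the Fahrenheit reading is 1.8·x - 459.67.
(1.8·x - 459.67) - x = -441  ⇒  (0.8)·x = 18.67  ⇒  x = 23.3375 K.
In Celsius: 23.3375 - 273.15 = -249.8125°C.
In Rankine: -249.8125 × 1.8 + 491.67 = 42.01°R.

42.01°R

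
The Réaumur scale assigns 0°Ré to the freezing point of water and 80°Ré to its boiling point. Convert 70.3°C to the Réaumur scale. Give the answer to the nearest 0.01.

Linearly onto the Réaumur scale: 0 + (70.3000 / 100) × (80 - 0) = 56.24°Ré.

56.24°Ré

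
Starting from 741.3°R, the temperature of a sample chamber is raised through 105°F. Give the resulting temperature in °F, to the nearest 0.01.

Initial temperature in Celsius: (741.3 - 491.67) × 5/9 = 138.6833°C.
The 105°F change is an interval, so only the factor 5/9 applies: +105 × 5/9 = +58.3333°C.
Final Celsius temperature: 138.6833 + 58.3333 = 197.0167°C.
In Fahrenheit: 197.0167 × 1.8 + 32 = 386.63°F.

386.63°F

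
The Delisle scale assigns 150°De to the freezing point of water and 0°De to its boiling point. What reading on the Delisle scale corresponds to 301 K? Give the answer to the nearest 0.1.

108.2°De

First in Celsius: 301 - 273.15 = 27.8500°C.
Linearly onto the Delisle scale: 150 + (27.8500 / 100) × (0 - 150) = 108.2°De.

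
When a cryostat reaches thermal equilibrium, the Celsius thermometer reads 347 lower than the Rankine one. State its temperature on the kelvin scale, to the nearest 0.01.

Let x be the Rankine reading; then the Celsius reading is 5/9·x - 273.15.
(5/9·x - 273.15) - x = -347  ⇒  (-4/9)·x = -73.85  ⇒  x = 166.1625°R.
In Celsius: (166.1625 - 491.67) × 5/9 = -180.8375°C.
In kelvin: -180.8375 + 273.15 = 92.31 K.

92.31 K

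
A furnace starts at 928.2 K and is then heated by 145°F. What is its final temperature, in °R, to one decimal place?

Initial temperature in Celsius: 928.2 - 273.15 = 655.0500°C.
The 145°F change is an interval, so only the factor 5/9 applies: +145 × 5/9 = +80.5556°C.
Final Celsius temperature: 655.0500 + 80.5556 = 735.6056°C.
In Rankine: 735.6056 × 1.8 + 491.67 = 1815.8°R.

1815.8°R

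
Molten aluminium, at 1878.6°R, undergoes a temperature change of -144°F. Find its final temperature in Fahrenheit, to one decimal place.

1274.9°F

Initial temperature in Celsius: (1878.6 - 491.67) × 5/9 = 770.5167°C.
The 144°F change is an interval, so only the factor 5/9 applies: -144 × 5/9 = -80.0000°C.
Final Celsius temperature: 770.5167 - 80.0000 = 690.5167°C.
In Fahrenheit: 690.5167 × 1.8 + 32 = 1274.9°F.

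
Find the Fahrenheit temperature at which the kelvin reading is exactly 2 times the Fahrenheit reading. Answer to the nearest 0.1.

Let F be the Fahrenheit reading. The kelvin reading is K = 5/9·F + 255.372.
Require K = 2·F: 5/9·F + 255.372 = 2·F.
(-13/9)·F = -255.372  ⇒  F = 176.8.

176.8°F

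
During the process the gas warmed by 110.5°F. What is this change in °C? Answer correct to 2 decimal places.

An interval of 1°F corresponds to 5/9°C.
110.5 × 5/9 = 61.39.

61.39°C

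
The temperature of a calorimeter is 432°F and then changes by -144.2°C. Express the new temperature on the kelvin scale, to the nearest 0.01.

Initial temperature in Celsius: (432 - 32) × 5/9 = 222.2222°C.
Final Celsius temperature: 222.2222 - 144.2000 = 78.0222°C.
In kelvin: 78.0222 + 273.15 = 351.17 K.

351.17 K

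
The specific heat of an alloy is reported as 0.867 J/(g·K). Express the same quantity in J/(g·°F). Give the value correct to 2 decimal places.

The quantity depends on a temperature interval, so only the ratio of degree sizes applies; the offset between the scales is irrelevant.
A change of 1°F is a change of 5/9 K, so per °F the value is 0.867 × 5/9 = 0.48.

0.48 J/(g·°F)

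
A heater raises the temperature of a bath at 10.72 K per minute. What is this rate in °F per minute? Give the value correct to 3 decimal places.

19.296 °F/minute

The quantity depends on a temperature interval, so only the ratio of degree sizes applies; the offset between the scales is irrelevant.
A change of 1 K is a change of 1.8°F, so 10.72 × 1.8 = 19.296.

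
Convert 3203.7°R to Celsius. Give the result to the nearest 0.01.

1506.68°C

In Celsius: (3203.7 - 491.67) × 5/9 = 1506.6833°C.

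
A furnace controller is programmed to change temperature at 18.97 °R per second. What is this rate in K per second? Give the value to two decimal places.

Since only a temperature interval is involved, the additive offset between the scales drops out.
A change of 1°R is a change of 5/9 K, so 18.97 × 5/9 = 10.54.

10.54 K/second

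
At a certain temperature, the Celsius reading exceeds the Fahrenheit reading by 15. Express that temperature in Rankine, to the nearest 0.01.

385.92°R

Let x be the Fahrenheit reading; then the Celsius reading is 5/9·x - 17.7778.
(5/9·x - 17.7778) - x = 15  ⇒  (-4/9)·x = 32.7778  ⇒  x = -73.7500°F.
In Celsius: (-73.75 - 32) × 5/9 = -58.7500°C.
In Rankine: -58.7500 × 1.8 + 491.67 = 385.92°R.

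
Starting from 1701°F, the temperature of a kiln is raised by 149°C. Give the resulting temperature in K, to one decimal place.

Initial temperature in Celsius: (1701 - 32) × 5/9 = 927.2222°C.
Final Celsius temperature: 927.2222 + 149.0000 = 1076.2222°C.
In kelvin: 1076.2222 + 273.15 = 1349.4 K.

1349.4 K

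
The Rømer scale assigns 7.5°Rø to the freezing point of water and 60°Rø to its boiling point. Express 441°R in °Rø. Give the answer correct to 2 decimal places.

-7.28°Rø

First in Celsius: (441 - 491.67) × 5/9 = -28.1500°C.
Linearly onto the Rømer scale: 7.5 + (-28.1500 / 100) × (60 - 7.5) = -7.28°Rø.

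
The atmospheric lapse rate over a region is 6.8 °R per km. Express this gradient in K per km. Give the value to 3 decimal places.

The quantity depends on a temperature interval, so only the ratio of degree sizes applies; the offset between the scales is irrelevant.
A change of 1°R is a change of 5/9 K, so 6.8 × 5/9 = 3.778.

3.778 K/km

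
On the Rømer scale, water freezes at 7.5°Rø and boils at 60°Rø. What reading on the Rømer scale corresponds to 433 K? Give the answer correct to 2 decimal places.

First in Celsius: 433 - 273.15 = 159.8500°C.
Linearly onto the Rømer scale: 7.5 + (159.8500 / 100) × (60 - 7.5) = 91.42°Rø.

91.42°Rø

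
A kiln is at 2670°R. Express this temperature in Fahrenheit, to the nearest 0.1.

In Celsius: (2670 - 491.67) × 5/9 = 1210.1833°C.
In Fahrenheit: 1210.1833 × 1.8 + 32 = 2210.3°F.

2210.3°F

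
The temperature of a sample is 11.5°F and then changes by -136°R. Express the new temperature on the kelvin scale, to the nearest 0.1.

Initial temperature in Celsius: (11.5 - 32) × 5/9 = -11.3889°C.
The 136°R change is an interval, so only the factor 5/9 applies: -136 × 5/9 = -75.5556°C.
Final Celsius temperature: -11.3889 - 75.5556 = -86.9444°C.
In kelvin: -86.9444 + 273.15 = 186.2 K.

186.2 K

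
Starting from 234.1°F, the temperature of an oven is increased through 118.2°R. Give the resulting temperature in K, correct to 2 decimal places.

Initial temperature in Celsius: (234.1 - 32) × 5/9 = 112.2778°C.
The 118.2°R change is an interval, so only the factor 5/9 applies: +118.2 × 5/9 = +65.6667°C.
Final Celsius temperature: 112.2778 + 65.6667 = 177.9444°C.
In kelvin: 177.9444 + 273.15 = 451.09 K.

451.09 K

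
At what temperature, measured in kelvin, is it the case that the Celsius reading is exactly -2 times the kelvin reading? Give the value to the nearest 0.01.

Let K be the kelvin reading. The Celsius reading is C = 1·K - 273.15.
Require C = -2·K: 1·K - 273.15 = -2·K.
(3)·K = 273.15  ⇒  K = 91.05.

91.05 K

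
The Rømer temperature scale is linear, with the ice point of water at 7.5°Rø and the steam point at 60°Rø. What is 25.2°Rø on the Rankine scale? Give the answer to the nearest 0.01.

552.36°R

Linear interpolation between the fixed points: C = (25.2 - 7.5) × 100 / (60 - 7.5) = 33.7143°C.
Then 33.7143 × 1.8 + 491.67 = 552.36°R.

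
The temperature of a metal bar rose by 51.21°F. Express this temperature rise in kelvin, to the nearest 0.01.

28.45 K

An interval of 1°F corresponds to 5/9 K.
51.21 × 5/9 = 28.45.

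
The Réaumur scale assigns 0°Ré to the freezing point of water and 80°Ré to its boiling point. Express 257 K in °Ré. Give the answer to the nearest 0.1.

-12.9°Ré

First in Celsius: 257 - 273.15 = -16.1500°C.
Linearly onto the Réaumur scale: 0 + (-16.1500 / 100) × (80 - 0) = -12.9°Ré.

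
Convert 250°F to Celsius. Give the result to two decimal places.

121.11°C

In Celsius: (250 - 32) × 5/9 = 121.1111°C.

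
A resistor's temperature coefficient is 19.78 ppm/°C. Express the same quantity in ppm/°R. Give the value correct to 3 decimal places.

10.989 ppm/°R

The quantity depends on a temperature interval, so only the ratio of degree sizes applies; the offset between the scales is irrelevant.
A change of 1°R is a change of 5/9°C, so per °R the value is 19.78 × 5/9 = 10.989.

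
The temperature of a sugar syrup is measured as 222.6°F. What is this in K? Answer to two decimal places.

379.04 K

In Celsius: (222.6 - 32) × 5/9 = 105.8889°C.
In kelvin: 105.8889 + 273.15 = 379.04 K.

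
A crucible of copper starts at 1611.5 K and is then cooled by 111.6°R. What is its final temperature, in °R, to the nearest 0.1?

Initial temperature in Celsius: 1611.5 - 273.15 = 1338.3500°C.
The 111.6°R change is an interval, so only the factor 5/9 applies: -111.6 × 5/9 = -62.0000°C.
Final Celsius temperature: 1338.3500 - 62.0000 = 1276.3500°C.
In Rankine: 1276.3500 × 1.8 + 491.67 = 2789.1°R.

2789.1°R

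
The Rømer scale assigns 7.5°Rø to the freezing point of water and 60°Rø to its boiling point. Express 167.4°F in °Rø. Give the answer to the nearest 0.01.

46.99°Rø

First in Celsius: (167.4 - 32) × 5/9 = 75.2222°C.
Linearly onto the Rømer scale: 7.5 + (75.2222 / 100) × (60 - 7.5) = 46.99°Rø.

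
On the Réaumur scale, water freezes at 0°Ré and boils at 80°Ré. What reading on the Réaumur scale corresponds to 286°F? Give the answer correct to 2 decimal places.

112.89°Ré

First in Celsius: (286 - 32) × 5/9 = 141.1111°C.
Linearly onto the Réaumur scale: 0 + (141.1111 / 100) × (80 - 0) = 112.89°Ré.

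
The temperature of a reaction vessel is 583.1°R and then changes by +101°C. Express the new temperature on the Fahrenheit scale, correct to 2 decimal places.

305.23°F

Initial temperature in Celsius: (583.1 - 491.67) × 5/9 = 50.7944°C.
Final Celsius temperature: 50.7944 + 101.0000 = 151.7944°C.
In Fahrenheit: 151.7944 × 1.8 + 32 = 305.23°F.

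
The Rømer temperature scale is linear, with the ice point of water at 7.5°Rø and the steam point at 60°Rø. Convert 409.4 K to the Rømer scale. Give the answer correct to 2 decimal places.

79.03°Rø

First in Celsius: 409.4 - 273.15 = 136.2500°C.
Linearly onto the Rømer scale: 7.5 + (136.2500 / 100) × (60 - 7.5) = 79.03°Rø.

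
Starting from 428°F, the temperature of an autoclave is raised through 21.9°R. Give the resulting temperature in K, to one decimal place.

Initial temperature in Celsius: (428 - 32) × 5/9 = 220.0000°C.
The 21.9°R change is an interval, so only the factor 5/9 applies: +21.9 × 5/9 = +12.1667°C.
Final Celsius temperature: 220.0000 + 12.1667 = 232.1667°C.
In kelvin: 232.1667 + 273.15 = 505.3 K.

505.3 K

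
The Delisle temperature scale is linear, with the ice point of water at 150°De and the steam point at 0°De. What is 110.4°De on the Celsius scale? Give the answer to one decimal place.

Linear interpolation between the fixed points: C = (110.4 - 150) × 100 / (0 - 150) = 26.4000°C.

26.4°C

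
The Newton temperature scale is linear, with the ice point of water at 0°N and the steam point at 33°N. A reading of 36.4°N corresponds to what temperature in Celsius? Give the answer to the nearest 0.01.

Linear interpolation between the fixed points: C = (36.4 - 0) × 100 / (33 - 0) = 110.3030°C.

110.30°C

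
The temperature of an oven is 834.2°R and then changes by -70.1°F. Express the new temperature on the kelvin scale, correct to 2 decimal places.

Initial temperature in Celsius: (834.2 - 491.67) × 5/9 = 190.2944°C.
The 70.1°F change is an interval, so only the factor 5/9 applies: -70.1 × 5/9 = -38.9444°C.
Final Celsius temperature: 190.2944 - 38.9444 = 151.3500°C.
In kelvin: 151.3500 + 273.15 = 424.50 K.

424.50 K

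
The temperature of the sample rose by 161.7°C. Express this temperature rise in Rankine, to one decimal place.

291.1°R

For a temperature interval the offset drops out; only the factor 1.8 applies.
161.7 × 1.8 = 291.1.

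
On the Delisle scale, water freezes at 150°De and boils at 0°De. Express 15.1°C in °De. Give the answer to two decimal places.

127.35°De

Linearly onto the Delisle scale: 150 + (15.1000 / 100) × (0 - 150) = 127.35°De.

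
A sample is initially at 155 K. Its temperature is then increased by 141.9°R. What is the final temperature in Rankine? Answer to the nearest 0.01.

Initial temperature in Celsius: 155 - 273.15 = -118.1500°C.
The 141.9°R change is an interval, so only the factor 5/9 applies: +141.9 × 5/9 = +78.8333°C.
Final Celsius temperature: -118.1500 + 78.8333 = -39.3167°C.
In Rankine: -39.3167 × 1.8 + 491.67 = 420.90°R.

420.90°R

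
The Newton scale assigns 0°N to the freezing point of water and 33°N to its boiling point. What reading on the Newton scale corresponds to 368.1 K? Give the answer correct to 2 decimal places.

31.33°N

First in Celsius: 368.1 - 273.15 = 94.9500°C.
Linearly onto the Newton scale: 0 + (94.9500 / 100) × (33 - 0) = 31.33°N.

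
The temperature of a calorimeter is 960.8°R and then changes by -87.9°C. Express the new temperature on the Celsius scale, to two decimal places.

Initial temperature in Celsius: (960.8 - 491.67) × 5/9 = 260.6278°C.
Final Celsius temperature: 260.6278 - 87.9000 = 172.7278°C.

172.73°C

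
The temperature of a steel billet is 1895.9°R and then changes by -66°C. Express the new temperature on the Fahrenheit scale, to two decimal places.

1317.43°F

Initial temperature in Celsius: (1895.9 - 491.67) × 5/9 = 780.1278°C.
Final Celsius temperature: 780.1278 - 66.0000 = 714.1278°C.
In Fahrenheit: 714.1278 × 1.8 + 32 = 1317.43°F.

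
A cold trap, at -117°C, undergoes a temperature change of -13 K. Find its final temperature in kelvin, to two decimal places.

143.15 K

The 13 K change is an interval; Kelvin and Celsius degrees are the same size, so ΔC = -13°C.
Final Celsius temperature: -117.0000 - 13.0000 = -130.0000°C.
In kelvin: -130.0000 + 273.15 = 143.15 K.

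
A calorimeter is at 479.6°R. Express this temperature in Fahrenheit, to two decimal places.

19.93°F

In Celsius: (479.6 - 491.67) × 5/9 = -6.7056°C.
In Fahrenheit: -6.7056 × 1.8 + 32 = 19.93°F.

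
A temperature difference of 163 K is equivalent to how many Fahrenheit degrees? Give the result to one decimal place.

293.4°F

For a temperature interval the offset drops out; only the factor 1.8 applies.
163 × 1.8 = 293.4.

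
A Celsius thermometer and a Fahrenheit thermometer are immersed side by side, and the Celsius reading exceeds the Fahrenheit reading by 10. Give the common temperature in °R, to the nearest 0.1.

397.2°R

Let x be the Celsius reading; then the Fahrenheit reading is 1.8·x + 32.
(1.8·x + 32) - x = -10  ⇒  (0.8)·x = -42  ⇒  x = -52.5000°C.
In Rankine: -52.5000 × 1.8 + 491.67 = 397.2°R.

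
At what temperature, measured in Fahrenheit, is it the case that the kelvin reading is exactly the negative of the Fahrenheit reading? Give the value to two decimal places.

-164.17°F

Let F be the Fahrenheit reading. The kelvin reading is K = 5/9·F + 255.372.
Require K = -1·F: 5/9·F + 255.372 = -1·F.
(14/9)·F = -255.372  ⇒  F = -164.17.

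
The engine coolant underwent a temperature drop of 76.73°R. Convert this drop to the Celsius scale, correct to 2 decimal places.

Only the scale ratio 5/9 matters for a change in temperature.
76.73 × 5/9 = 42.63.

42.63°C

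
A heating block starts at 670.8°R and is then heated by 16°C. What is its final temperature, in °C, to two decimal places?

Initial temperature in Celsius: (670.8 - 491.67) × 5/9 = 99.5167°C.
Final Celsius temperature: 99.5167 + 16.0000 = 115.5167°C.

115.52°C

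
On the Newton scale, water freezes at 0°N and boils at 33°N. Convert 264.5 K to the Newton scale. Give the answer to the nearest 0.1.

-2.9°N

First in Celsius: 264.5 - 273.15 = -8.6500°C.
Linearly onto the Newton scale: 0 + (-8.6500 / 100) × (33 - 0) = -2.9°N.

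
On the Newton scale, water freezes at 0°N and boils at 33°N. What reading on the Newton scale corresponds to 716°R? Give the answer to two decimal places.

41.13°N

First in Celsius: (716 - 491.67) × 5/9 = 124.6278°C.
Linearly onto the Newton scale: 0 + (124.6278 / 100) × (33 - 0) = 41.13°N.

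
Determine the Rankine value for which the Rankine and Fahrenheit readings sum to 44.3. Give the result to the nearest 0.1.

Let R be the Rankine reading. The Fahrenheit reading is F = 1·R - 459.67.
Require R + F = 44.3: (2)·R - 459.67 = 44.3.
R = (44.3 + 459.67) / (2) = 252.0.

252.0°R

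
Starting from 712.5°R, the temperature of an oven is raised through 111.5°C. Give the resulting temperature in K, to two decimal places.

Initial temperature in Celsius: (712.5 - 491.67) × 5/9 = 122.6833°C.
Final Celsius temperature: 122.6833 + 111.5000 = 234.1833°C.
In kelvin: 234.1833 + 273.15 = 507.33 K.

507.33 K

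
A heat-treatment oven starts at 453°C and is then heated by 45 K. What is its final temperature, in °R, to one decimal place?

The 45 K change is an interval; Kelvin and Celsius degrees are the same size, so ΔC = +45°C.
Final Celsius temperature: 453.0000 + 45.0000 = 498.0000°C.
In Rankine: 498.0000 × 1.8 + 491.67 = 1388.1°R.

1388.1°R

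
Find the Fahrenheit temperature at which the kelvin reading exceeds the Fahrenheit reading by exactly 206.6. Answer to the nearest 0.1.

109.7°F

Let F be the Fahrenheit reading. The kelvin reading is K = 5/9·F + 255.372.
Require K - F = 206.6: (-4/9)·F + 255.372 = 206.6.
F = (206.6 - 255.372) / (-4/9) = 109.7.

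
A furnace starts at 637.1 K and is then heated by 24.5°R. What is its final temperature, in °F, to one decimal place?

Initial temperature in Celsius: 637.1 - 273.15 = 363.9500°C.
The 24.5°R change is an interval, so only the factor 5/9 applies: +24.5 × 5/9 = +13.6111°C.
Final Celsius temperature: 363.9500 + 13.6111 = 377.5611°C.
In Fahrenheit: 377.5611 × 1.8 + 32 = 711.6°F.

711.6°F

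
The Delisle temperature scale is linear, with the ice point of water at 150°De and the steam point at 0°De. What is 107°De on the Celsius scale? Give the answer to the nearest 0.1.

Linear interpolation between the fixed points: C = (107 - 150) × 100 / (0 - 150) = 28.6667°C.

28.7°C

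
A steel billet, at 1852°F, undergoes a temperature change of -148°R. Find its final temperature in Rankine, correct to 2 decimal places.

Initial temperature in Celsius: (1852 - 32) × 5/9 = 1011.1111°C.
The 148°R change is an interval, so only the factor 5/9 applies: -148 × 5/9 = -82.2222°C.
Final Celsius temperature: 1011.1111 - 82.2222 = 928.8889°C.
In Rankine: 928.8889 × 1.8 + 491.67 = 2163.67°R.

2163.67°R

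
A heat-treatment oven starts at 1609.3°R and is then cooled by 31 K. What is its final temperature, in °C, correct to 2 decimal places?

Initial temperature in Celsius: (1609.3 - 491.67) × 5/9 = 620.9056°C.
The 31 K change is an interval; Kelvin and Celsius degrees are the same size, so ΔC = -31°C.
Final Celsius temperature: 620.9056 - 31.0000 = 589.9056°C.

589.91°C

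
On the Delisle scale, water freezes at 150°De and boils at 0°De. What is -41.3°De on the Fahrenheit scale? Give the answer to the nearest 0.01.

Linear interpolation between the fixed points: C = (-41.3 - 150) × 100 / (0 - 150) = 127.5333°C.
Then 127.5333 × 1.8 + 32 = 261.56°F.

261.56°F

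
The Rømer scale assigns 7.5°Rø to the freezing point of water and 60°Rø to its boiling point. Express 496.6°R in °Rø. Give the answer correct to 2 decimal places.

First in Celsius: (496.6 - 491.67) × 5/9 = 2.7389°C.
Linearly onto the Rømer scale: 7.5 + (2.7389 / 100) × (60 - 7.5) = 8.94°Rø.

8.94°Rø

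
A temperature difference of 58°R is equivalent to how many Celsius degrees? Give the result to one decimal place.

An interval of 1°R corresponds to 5/9°C.
58 × 5/9 = 32.2.

32.2°C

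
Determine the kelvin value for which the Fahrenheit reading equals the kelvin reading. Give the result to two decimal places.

574.59 K

Let K be the kelvin reading. The Fahrenheit reading is F = 1.8·K - 459.67.
Set F = K: 1.8·K - 459.67 = K.
(0.8)·K = 459.67  ⇒  K = 574.59.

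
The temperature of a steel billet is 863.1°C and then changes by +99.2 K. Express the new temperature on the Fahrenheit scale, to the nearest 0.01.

The 99.2 K change is an interval; Kelvin and Celsius degrees are the same size, so ΔC = +99.2°C.
Final Celsius temperature: 863.1000 + 99.2000 = 962.3000°C.
In Fahrenheit: 962.3000 × 1.8 + 32 = 1764.14°F.

1764.14°F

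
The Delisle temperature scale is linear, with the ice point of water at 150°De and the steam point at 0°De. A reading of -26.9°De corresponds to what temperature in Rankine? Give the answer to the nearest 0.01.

Linear interpolation between the fixed points: C = (-26.9 - 150) × 100 / (0 - 150) = 117.9333°C.
Then 117.9333 × 1.8 + 491.67 = 703.95°R.

703.95°R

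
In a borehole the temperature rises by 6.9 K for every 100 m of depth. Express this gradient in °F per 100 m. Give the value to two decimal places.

Since only a temperature interval is involved, the additive offset between the scales drops out.
A change of 1 K is a change of 1.8°F, so 6.9 × 1.8 = 12.42.

12.42 °F/100 m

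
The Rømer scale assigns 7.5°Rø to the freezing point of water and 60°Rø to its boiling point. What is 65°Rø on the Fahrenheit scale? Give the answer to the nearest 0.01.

Linear interpolation between the fixed points: C = (65 - 7.5) × 100 / (60 - 7.5) = 109.5238°C.
Then 109.5238 × 1.8 + 32 = 229.14°F.

229.14°F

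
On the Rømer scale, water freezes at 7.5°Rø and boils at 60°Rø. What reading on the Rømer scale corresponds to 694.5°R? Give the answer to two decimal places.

First in Celsius: (694.5 - 491.67) × 5/9 = 112.6833°C.
Linearly onto the Rømer scale: 7.5 + (112.6833 / 100) × (60 - 7.5) = 66.66°Rø.

66.66°Rø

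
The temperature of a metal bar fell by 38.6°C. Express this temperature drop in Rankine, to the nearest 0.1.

For a temperature interval the offset drops out; only the factor 1.8 applies.
38.6 × 1.8 = 69.5.

69.5°R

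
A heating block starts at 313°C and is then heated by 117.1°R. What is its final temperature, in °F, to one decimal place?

712.5°F

The 117.1°R change is an interval, so only the factor 5/9 applies: +117.1 × 5/9 = +65.0556°C.
Final Celsius temperature: 313.0000 + 65.0556 = 378.0556°C.
In Fahrenheit: 378.0556 × 1.8 + 32 = 712.5°F.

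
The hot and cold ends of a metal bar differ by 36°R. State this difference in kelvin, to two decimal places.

20.00 K

For a temperature interval the offset drops out; only the factor 5/9 applies.
36 × 5/9 = 20.00.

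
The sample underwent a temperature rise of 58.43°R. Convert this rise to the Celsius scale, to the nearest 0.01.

Only the scale ratio 5/9 matters for a change in temperature.
58.43 × 5/9 = 32.46.

32.46°C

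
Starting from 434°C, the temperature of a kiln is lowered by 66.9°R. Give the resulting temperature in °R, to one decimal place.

1206.0°R

The 66.9°R change is an interval, so only the factor 5/9 applies: -66.9 × 5/9 = -37.1667°C.
Final Celsius temperature: 434.0000 - 37.1667 = 396.8333°C.
In Rankine: 396.8333 × 1.8 + 491.67 = 1206.0°R.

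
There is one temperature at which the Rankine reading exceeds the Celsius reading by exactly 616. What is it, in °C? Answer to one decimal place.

155.4°C

Let C be the Celsius reading. The Rankine reading is R = 1.8·C + 491.67.
Require R - C = 616: (0.8)·C + 491.67 = 616.
C = (616 - 491.67) / (0.8) = 155.4.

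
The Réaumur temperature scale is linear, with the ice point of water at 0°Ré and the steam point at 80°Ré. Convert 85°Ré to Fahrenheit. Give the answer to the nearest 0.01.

Linear interpolation between the fixed points: C = (85 - 0) × 100 / (80 - 0) = 106.2500°C.
Then 106.2500 × 1.8 + 32 = 223.25°F.

223.25°F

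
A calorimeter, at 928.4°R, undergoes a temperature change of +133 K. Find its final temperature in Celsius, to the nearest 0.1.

375.6°C

Initial temperature in Celsius: (928.4 - 491.67) × 5/9 = 242.6278°C.
The 133 K change is an interval; Kelvin and Celsius degrees are the same size, so ΔC = +133°C.
Final Celsius temperature: 242.6278 + 133.0000 = 375.6278°C.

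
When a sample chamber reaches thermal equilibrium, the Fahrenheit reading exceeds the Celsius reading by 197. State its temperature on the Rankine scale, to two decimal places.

Let x be the Fahrenheit reading; then the Celsius reading is 5/9·x - 17.7778.
(5/9·x - 17.7778) - x = -197  ⇒  (-4/9)·x = -179.222  ⇒  x = 403.2500°F.
In Celsius: (403.25 - 32) × 5/9 = 206.2500°C.
In Rankine: 206.2500 × 1.8 + 491.67 = 862.92°R.

862.92°R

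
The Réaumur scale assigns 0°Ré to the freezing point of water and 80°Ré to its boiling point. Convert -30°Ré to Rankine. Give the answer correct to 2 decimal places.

Linear interpolation between the fixed points: C = (-30 - 0) × 100 / (80 - 0) = -37.5000°C.
Then -37.5000 × 1.8 + 491.67 = 424.17°R.

424.17°R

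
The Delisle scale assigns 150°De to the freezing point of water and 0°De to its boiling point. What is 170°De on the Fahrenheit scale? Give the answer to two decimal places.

Linear interpolation between the fixed points: C = (170 - 150) × 100 / (0 - 150) = -13.3333°C.
Then -13.3333 × 1.8 + 32 = 8.00°F.

8.00°F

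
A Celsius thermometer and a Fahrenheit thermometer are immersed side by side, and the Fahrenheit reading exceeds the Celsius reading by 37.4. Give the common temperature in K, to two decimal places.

279.90 K

Let x be the Celsius reading; then the Fahrenheit reading is 1.8·x + 32.
(1.8·x + 32) - x = 37.4  ⇒  (0.8)·x = 5.4  ⇒  x = 6.7500°C.
In kelvin: 6.7500 + 273.15 = 279.90 K.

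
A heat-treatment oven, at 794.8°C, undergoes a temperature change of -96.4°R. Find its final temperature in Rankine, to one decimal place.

1825.9°R

The 96.4°R change is an interval, so only the factor 5/9 applies: -96.4 × 5/9 = -53.5556°C.
Final Celsius temperature: 794.8000 - 53.5556 = 741.2444°C.
In Rankine: 741.2444 × 1.8 + 491.67 = 1825.9°R.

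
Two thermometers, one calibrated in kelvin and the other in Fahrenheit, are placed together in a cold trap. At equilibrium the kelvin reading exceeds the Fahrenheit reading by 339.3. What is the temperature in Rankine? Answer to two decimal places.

270.83°R

Let x be the kelvin reading; then the Fahrenheit reading is 1.8·x - 459.67.
(1.8·x - 459.67) - x = -339.3  ⇒  (0.8)·x = 120.37  ⇒  x = 150.4625 K.
In Celsius: 150.4625 - 273.15 = -122.6875°C.
In Rankine: -122.6875 × 1.8 + 491.67 = 270.83°R.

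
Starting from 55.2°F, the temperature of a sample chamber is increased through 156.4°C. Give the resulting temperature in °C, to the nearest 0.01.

169.29°C

Initial temperature in Celsius: (55.2 - 32) × 5/9 = 12.8889°C.
Final Celsius temperature: 12.8889 + 156.4000 = 169.2889°C.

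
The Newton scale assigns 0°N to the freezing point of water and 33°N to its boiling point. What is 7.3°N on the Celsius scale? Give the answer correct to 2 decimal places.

Linear interpolation between the fixed points: C = (7.3 - 0) × 100 / (33 - 0) = 22.1212°C.

22.12°C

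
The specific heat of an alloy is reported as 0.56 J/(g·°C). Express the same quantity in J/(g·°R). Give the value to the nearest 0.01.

0.31 J/(g·°R)

The quantity depends on a temperature interval, so only the ratio of degree sizes applies; the offset between the scales is irrelevant.
A change of 1°R is a change of 5/9°C, so per °R the value is 0.56 × 5/9 = 0.31.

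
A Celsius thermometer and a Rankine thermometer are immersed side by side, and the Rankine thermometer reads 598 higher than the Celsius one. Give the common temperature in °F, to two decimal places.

271.24°F

Let x be the Celsius reading; then the Rankine reading is 1.8·x + 491.67.
(1.8·x + 491.67) - x = 598  ⇒  (0.8)·x = 106.33  ⇒  x = 132.9125°C.
In Fahrenheit: 132.9125 × 1.8 + 32 = 271.24°F.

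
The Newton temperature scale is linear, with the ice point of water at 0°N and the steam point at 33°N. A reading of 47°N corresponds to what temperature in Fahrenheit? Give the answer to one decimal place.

288.4°F

Linear interpolation between the fixed points: C = (47 - 0) × 100 / (33 - 0) = 142.4242°C.
Then 142.4242 × 1.8 + 32 = 288.4°F.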